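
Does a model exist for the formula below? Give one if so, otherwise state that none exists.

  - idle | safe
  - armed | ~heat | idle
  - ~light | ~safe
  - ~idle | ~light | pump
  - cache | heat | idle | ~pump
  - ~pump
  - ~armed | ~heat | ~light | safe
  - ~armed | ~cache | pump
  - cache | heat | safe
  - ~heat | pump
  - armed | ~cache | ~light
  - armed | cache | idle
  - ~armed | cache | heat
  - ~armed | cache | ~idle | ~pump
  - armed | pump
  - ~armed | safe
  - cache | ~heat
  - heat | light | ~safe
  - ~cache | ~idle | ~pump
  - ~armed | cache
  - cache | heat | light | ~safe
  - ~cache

Case pump = True:
  Clause (~pump) is falsified — contradiction.
Case pump = False:
  (~heat | pump) forces heat = False.
  (armed | pump) forces armed = True.
  (~armed | ~cache | pump) forces cache = False.
  Clause (~armed | cache | heat) is falsified — contradiction.
Both cases fail, so the formula is unsatisfiable.

The formula is unsatisfiable.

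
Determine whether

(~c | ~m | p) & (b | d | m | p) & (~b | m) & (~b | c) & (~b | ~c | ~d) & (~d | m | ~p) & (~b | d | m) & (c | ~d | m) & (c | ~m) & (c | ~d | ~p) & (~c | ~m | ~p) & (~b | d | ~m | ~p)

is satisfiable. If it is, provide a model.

p: True, m: False, b: False, c: True, d: False

Set p = True.
Try m = True:
  (c | ~m) forces c = True.
  clause (~c | ~m | ~p) is falsified — backtrack.
So m = False.
  then (~b | m) forces b = False.
  then (~d | m | ~p) forces d = False.
Set c = True.
All clauses satisfied.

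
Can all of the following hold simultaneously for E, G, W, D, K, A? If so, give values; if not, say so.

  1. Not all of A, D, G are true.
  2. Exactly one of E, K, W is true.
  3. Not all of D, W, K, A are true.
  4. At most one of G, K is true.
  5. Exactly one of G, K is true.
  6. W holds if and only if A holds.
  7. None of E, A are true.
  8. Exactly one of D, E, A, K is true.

E = False; G = False; W = False; D = False; K = True; A = False

  (1) {A, D, G}: 0/3 true — not all ✓
  (2) {E, K, W}: 1 true — exactly one ✓
  (3) {D, W, K, A}: 1/4 true — not all ✓
  (4) {G, K}: 1 true — at most one ✓
  (5) {G, K}: 1 true — exactly one ✓
  (6) W=F, A=F — same ✓
  (7) {E, A}: 0 true — none ✓
  (8) {D, E, A, K}: 1 true — exactly one ✓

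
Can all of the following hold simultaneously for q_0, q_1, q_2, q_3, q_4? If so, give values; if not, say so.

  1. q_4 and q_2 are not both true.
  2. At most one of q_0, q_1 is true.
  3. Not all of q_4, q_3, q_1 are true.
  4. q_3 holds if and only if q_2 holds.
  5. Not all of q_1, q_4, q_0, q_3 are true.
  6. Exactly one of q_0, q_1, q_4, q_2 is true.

q_0=F, q_1=T, q_2=F, q_3=F, q_4=F

  (1) q_4=F, q_2=F — not both ✓
  (2) {q_0, q_1}: 1 true — at most one ✓
  (3) {q_4, q_3, q_1}: 1/3 true — not all ✓
  (4) q_3=F, q_2=F — same ✓
  (5) {q_1, q_4, q_0, q_3}: 1/4 true — not all ✓
  (6) {q_0, q_1, q_4, q_2}: 1 true — exactly one ✓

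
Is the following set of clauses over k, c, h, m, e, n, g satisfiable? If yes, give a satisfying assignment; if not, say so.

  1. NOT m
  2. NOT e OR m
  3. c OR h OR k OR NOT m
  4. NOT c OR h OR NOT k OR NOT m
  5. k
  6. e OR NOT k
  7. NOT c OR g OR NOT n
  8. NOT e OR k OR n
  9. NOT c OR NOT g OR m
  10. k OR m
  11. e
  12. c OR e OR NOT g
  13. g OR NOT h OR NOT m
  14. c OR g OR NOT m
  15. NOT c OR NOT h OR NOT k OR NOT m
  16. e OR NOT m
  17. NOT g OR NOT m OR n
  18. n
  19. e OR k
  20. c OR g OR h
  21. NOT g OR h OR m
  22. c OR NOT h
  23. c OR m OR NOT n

Case m = True:
  Clause (NOT m) is falsified — contradiction.
Case m = False:
  (NOT e OR m) forces e = False.
  Clause (e) is falsified — contradiction.
Both cases fail, so the formula is unsatisfiable.

The formula is unsatisfiable.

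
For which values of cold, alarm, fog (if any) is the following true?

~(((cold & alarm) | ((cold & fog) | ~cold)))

cold: True, alarm: False, fog: False

  ~(((cold & alarm) | ((cold & fog) | ~cold))) = True
    (cold & alarm) | ((cold & fog) | ~cold) = False
      cold & alarm = False
      (cold & fog) | ~cold = False
        cold & fog = False
        ~cold = False
The formula evaluates to True.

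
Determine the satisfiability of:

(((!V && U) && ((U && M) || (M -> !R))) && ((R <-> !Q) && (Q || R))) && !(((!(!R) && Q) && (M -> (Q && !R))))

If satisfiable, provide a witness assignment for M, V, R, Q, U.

M = True, V = False, R = True, Q = False, U = True

  ((!V && U) && ((U && M) || (M -> !R))) && ((R <-> !Q) && (Q || R)) = True
    (!V && U) && ((U && M) || (M -> !R)) = True
      !V && U = True
        !V = True
      (U && M) || (M -> !R) = True
        U && M = True
        M -> !R = False
          !R = False
    (R <-> !Q) && (Q || R) = True
      R <-> !Q = True
        !Q = True
      Q || R = True
  !(((!(!R) && Q) && (M -> (Q && !R)))) = True
    (!(!R) && Q) && (M -> (Q && !R)) = False
      !(!R) && Q = False
        !(!R) = True
          !R = False
      M -> (Q && !R) = False
        Q && !R = False
          !R = False
Both conjuncts True, so the formula holds.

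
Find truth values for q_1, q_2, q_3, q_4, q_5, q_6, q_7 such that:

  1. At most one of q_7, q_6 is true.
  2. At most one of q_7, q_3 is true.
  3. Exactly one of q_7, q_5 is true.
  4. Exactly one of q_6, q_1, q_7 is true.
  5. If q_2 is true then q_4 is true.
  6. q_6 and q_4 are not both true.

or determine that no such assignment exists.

q_1=T; q_2=F; q_3=F; q_4=T; q_5=T; q_6=F; q_7=F

  (1) {q_7, q_6}: 0 true — at most one ✓
  (2) {q_7, q_3}: 0 true — at most one ✓
  (3) {q_7, q_5}: 1 true — exactly one ✓
  (4) {q_6, q_1, q_7}: 1 true — exactly one ✓
  (5) q_2=F ⇒ q_4: vacuous ✓
  (6) q_6=F, q_4=T — not both ✓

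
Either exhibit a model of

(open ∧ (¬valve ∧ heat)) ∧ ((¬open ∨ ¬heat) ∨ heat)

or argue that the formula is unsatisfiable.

heat = True, valve = False, open = True

  open ∧ (¬valve ∧ heat) = True
    ¬valve ∧ heat = True
      ¬valve = True
  (¬open ∨ ¬heat) ∨ heat = True
    ¬open ∨ ¬heat = False
      ¬open = False
      ¬heat = False
Both conjuncts True, so the formula holds.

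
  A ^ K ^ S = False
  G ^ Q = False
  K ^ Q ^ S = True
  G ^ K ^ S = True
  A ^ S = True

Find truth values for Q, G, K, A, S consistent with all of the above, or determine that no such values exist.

Q = False, G = False, K = True, A = True, S = False

A ^ K ^ S = T ^ T ^ F = False ✓
G ^ Q = F ^ F = False ✓
K ^ Q ^ S = T ^ F ^ F = True ✓
G ^ K ^ S = F ^ T ^ F = True ✓
A ^ S = T ^ F = True ✓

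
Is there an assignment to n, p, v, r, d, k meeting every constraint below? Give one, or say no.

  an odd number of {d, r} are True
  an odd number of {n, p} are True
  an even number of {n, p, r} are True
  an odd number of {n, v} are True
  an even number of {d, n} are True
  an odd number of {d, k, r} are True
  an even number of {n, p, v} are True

n = False, p = True, v = True, r = True, d = False, k = False

{d, r}: 1 true → odd ✓
{n, p}: 1 true → odd ✓
{n, p, r}: 2 true → even ✓
{n, v}: 1 true → odd ✓
{d, n}: 0 true → even ✓
{d, k, r}: 1 true → odd ✓
{n, p, v}: 2 true → even ✓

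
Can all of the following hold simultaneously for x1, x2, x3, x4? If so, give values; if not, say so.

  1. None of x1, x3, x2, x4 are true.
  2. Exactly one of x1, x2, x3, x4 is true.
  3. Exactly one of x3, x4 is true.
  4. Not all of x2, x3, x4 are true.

No satisfying assignment exists.

Case x4 = True:
  Constraint (1) is violated (x4=T) — contradiction.
Case x4 = False:
  (1) forces x1 = False.
  (1) forces x3 = False.
  Constraint (3) is violated (x3=F, x4=F) — contradiction.
Both cases fail — unsatisfiable.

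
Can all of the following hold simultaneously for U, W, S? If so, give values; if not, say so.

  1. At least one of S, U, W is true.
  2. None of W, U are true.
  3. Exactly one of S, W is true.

U: False; W: False; S: True

  (1) {S, U, W}: 1 true — at least one ✓
  (2) {W, U}: 0 true — none ✓
  (3) {S, W}: 1 true — exactly one ✓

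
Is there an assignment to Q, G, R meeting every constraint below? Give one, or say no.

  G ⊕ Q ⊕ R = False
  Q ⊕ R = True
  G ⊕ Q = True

Q = False, G = True, R = True

G ⊕ Q ⊕ R = T ⊕ F ⊕ T = False ✓
Q ⊕ R = F ⊕ T = True ✓
G ⊕ Q = T ⊕ F = True ✓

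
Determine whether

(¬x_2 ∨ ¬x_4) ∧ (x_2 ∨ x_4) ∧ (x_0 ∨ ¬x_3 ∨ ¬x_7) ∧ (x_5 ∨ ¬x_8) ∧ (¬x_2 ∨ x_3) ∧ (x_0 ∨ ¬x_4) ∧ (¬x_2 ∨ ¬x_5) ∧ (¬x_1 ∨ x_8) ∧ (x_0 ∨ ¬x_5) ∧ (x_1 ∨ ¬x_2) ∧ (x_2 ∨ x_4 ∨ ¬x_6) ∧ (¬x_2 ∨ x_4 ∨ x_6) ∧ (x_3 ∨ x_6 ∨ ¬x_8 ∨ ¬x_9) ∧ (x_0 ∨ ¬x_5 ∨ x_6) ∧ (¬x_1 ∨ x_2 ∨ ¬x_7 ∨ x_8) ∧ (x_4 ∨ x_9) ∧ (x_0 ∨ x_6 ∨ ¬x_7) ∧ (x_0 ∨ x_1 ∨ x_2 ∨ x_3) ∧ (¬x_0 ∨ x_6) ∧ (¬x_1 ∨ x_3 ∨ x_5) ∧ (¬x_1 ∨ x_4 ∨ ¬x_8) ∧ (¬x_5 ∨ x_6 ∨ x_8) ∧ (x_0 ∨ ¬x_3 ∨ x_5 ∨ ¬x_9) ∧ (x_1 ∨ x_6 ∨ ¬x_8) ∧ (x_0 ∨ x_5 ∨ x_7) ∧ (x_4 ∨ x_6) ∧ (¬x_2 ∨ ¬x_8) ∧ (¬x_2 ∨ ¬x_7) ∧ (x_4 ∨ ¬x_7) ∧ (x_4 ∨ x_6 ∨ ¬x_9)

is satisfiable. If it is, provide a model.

Set x_0 = True.
  then (¬x_0 ∨ x_6) forces x_6 = True.
Set x_1 = False.
  then (x_1 ∨ ¬x_2) forces x_2 = False.
  then (x_2 ∨ x_4 ∨ ¬x_6) forces x_4 = True.
Set x_3 = False.
Set x_5 = True.
Set x_7 = False.
Set x_8 = True.
Set x_9 = True.
All clauses satisfied.

x_0 = True; x_1 = False; x_2 = False; x_3 = False; x_4 = True; x_5 = True; x_6 = True; x_7 = False; x_8 = True; x_9 = True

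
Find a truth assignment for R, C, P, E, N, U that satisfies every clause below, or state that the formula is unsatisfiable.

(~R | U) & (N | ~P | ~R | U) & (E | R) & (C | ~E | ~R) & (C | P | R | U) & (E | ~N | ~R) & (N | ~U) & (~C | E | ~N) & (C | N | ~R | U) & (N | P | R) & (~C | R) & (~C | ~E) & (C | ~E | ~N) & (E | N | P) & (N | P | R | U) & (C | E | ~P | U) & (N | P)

Set R = False.
  then (E | R) forces E = True.
  then (~C | R) forces C = False.
  then (C | ~E | ~N) forces N = False.
  then (N | P) forces P = True.
  then (N | ~U) forces U = False.
All clauses satisfied.

R=F; C=F; P=T; E=T; N=F; U=F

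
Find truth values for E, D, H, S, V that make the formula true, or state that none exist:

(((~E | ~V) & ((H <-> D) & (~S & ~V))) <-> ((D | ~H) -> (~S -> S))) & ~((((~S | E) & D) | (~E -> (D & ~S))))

E = False; D = False; H = False; S = False; V = True

  ((~E | ~V) & ((H <-> D) & (~S & ~V))) <-> ((D | ~H) -> (~S -> S)) = True
    (~E | ~V) & ((H <-> D) & (~S & ~V)) = False
      ~E | ~V = True
        ~E = True
        ~V = False
      (H <-> D) & (~S & ~V) = False
        H <-> D = True
        ~S & ~V = False
          ~S = True
          ~V = False
    (D | ~H) -> (~S -> S) = False
      D | ~H = True
        ~H = True
      ~S -> S = False
        ~S = True
  ~((((~S | E) & D) | (~E -> (D & ~S)))) = True
    ((~S | E) & D) | (~E -> (D & ~S)) = False
      (~S | E) & D = False
        ~S | E = True
          ~S = True
      ~E -> (D & ~S) = False
        ~E = True
        D & ~S = False
          ~S = True
Both conjuncts True, so the formula holds.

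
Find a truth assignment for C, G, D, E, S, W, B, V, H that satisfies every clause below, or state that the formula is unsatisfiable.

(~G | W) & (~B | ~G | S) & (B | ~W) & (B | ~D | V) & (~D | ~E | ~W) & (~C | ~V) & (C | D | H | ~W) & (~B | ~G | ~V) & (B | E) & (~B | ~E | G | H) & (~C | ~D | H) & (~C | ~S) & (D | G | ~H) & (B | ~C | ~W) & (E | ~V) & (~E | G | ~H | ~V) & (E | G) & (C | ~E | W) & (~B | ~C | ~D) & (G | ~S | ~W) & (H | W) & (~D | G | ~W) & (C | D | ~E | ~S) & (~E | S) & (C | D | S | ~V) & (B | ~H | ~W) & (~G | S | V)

Set C = False.
Set G = True.
  then (~G | W) forces W = True.
  then (B | ~W) forces B = True.
  then (~B | ~G | ~V) forces V = False.
  then (~G | S | V) forces S = True.
Set D = True.
  then (~D | ~E | ~W) forces E = False.
Set H = True.
All clauses satisfied.

C=F, G=T, D=T, E=F, S=T, W=T, B=T, V=F, H=T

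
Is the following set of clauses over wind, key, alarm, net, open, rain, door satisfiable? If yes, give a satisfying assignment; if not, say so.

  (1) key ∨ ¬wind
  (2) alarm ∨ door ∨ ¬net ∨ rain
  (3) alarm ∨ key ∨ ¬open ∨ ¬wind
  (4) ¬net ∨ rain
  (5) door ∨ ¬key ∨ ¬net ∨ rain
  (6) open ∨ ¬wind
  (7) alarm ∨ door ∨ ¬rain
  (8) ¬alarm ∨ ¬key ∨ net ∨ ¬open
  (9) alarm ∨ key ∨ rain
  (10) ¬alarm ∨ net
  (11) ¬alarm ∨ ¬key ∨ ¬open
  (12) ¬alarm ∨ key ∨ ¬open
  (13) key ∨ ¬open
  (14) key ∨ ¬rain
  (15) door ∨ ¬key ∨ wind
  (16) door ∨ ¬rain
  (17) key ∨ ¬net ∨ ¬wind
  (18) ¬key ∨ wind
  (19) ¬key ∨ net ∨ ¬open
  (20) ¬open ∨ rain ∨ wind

Set wind = True.
  then (key ∨ ¬wind) forces key = True.
  then (open ∨ ¬wind) forces open = True.
  then (¬alarm ∨ ¬key ∨ ¬open) forces alarm = False.
  then (¬key ∨ net ∨ ¬open) forces net = True.
  then (¬net ∨ rain) forces rain = True.
  then (alarm ∨ door ∨ ¬rain) forces door = True.
All clauses satisfied.

wind: True, key: True, alarm: False, net: True, open: True, rain: True, door: True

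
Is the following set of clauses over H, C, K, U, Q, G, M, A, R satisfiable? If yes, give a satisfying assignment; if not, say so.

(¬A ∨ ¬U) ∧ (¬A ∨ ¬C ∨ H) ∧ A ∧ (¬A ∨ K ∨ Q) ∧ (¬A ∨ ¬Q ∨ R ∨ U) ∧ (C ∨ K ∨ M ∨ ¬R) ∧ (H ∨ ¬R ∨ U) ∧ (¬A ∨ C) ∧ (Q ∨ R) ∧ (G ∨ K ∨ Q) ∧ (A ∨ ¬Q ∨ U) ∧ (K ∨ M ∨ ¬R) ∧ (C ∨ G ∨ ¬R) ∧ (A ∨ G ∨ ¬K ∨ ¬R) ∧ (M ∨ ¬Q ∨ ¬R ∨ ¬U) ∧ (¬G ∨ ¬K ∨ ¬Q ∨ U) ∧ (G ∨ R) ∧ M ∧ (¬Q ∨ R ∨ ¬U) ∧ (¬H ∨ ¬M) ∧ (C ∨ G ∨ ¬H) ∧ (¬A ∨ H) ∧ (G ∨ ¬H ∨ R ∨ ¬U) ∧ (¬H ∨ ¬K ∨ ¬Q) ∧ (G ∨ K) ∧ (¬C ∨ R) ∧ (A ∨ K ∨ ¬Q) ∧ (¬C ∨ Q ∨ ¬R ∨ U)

UNSATISFIABLE

Case M = True:
  (A) forces A = True.
  (¬A ∨ ¬U) forces U = False.
  (¬A ∨ C) forces C = True.
  (¬A ∨ ¬C ∨ H) forces H = True.
  Clause (¬H ∨ ¬M) is falsified — contradiction.
Case M = False:
  Clause (M) is falsified — contradiction.
Both cases fail, so the formula is unsatisfiable.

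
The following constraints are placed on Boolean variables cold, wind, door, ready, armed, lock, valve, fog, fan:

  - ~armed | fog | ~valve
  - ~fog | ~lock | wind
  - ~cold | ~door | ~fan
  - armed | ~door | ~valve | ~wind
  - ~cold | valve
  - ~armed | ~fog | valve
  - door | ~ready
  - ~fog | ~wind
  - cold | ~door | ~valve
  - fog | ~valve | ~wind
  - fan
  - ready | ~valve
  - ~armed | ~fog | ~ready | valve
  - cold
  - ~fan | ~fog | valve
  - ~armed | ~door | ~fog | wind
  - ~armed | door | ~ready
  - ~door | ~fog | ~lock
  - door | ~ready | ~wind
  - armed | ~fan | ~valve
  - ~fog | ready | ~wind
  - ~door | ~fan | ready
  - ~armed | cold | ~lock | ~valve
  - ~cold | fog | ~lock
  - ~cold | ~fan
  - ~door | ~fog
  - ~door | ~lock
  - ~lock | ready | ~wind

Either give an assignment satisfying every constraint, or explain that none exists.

No satisfying assignment exists.

Case fan = True:
  (cold) forces cold = True.
  Clause (~cold | ~fan) is falsified — contradiction.
Case fan = False:
  Clause (fan) is falsified — contradiction.
Both cases fail, so the formula is unsatisfiable.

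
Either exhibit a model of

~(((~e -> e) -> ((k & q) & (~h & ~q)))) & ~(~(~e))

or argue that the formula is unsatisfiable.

Unsatisfiable — no assignment works.

Case e = True: the conjunct ~(~(~e)) becomes ~(~False) = False.
Case e = False: the conjunct ~(((~e -> e) -> ((k & q) & (~h & ~q)))) becomes ~((False -> ((k & q) & (~h & ~q)))) = False.
Both cases fail — unsatisfiable.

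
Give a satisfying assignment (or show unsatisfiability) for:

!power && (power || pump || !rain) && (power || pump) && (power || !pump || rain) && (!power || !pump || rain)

power = False; pump = True; rain = True

Unit clause (!power) forces power = False.
In (power || pump) only pump is left, so pump = True.
In (power || !pump || rain) only rain is left, so rain = True.
Check each clause:
  (!power): !power holds.
  (power || pump || !rain): pump holds.
  (power || pump): pump holds.
  (power || !pump || rain): rain holds.
  (!power || !pump || rain): !power holds.
All clauses satisfied.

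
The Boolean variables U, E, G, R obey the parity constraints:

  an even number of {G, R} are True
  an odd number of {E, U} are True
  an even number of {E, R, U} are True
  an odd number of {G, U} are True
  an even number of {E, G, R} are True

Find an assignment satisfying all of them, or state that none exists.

The formula is unsatisfiable.

Adding constraints 3, 4, 5 mod 2: every variable appears an even number of times on the left, so the left side is 0.
But the right sides sum to 1 (mod 2). 0 ≠ 1 — the system is inconsistent.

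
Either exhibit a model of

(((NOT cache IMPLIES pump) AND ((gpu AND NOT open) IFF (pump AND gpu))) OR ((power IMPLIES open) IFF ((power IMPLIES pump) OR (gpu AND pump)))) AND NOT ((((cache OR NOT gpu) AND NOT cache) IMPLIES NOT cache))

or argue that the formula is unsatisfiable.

The conjunct NOT ((((cache OR NOT gpu) AND NOT cache) IMPLIES NOT cache)) is unsatisfiable on its own:
  cache=F, gpu=F: evaluates to False.
  cache=F, gpu=T: evaluates to False.
  cache=T, gpu=F: evaluates to False.
  cache=T, gpu=T: evaluates to False.
So the whole conjunction is unsatisfiable.

UNSATISFIABLE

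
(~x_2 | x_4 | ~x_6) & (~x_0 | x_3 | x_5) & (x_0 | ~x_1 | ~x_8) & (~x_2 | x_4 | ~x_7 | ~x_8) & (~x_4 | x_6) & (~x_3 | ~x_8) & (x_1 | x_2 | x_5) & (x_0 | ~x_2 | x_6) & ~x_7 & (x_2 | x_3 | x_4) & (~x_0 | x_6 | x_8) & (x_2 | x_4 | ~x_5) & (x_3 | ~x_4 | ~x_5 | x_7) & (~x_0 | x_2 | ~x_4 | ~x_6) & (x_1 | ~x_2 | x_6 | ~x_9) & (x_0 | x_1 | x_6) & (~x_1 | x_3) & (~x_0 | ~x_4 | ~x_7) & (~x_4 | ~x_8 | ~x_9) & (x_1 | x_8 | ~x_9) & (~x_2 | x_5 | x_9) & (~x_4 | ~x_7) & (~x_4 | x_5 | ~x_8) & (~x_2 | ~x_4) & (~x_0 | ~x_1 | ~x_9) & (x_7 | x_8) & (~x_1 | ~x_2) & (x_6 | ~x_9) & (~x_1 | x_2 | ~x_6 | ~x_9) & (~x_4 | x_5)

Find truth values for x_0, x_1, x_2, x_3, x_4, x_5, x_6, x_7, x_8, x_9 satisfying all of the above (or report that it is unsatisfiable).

x_0 = True, x_1 = False, x_2 = True, x_3 = False, x_4 = False, x_5 = True, x_6 = False, x_7 = False, x_8 = True, x_9 = False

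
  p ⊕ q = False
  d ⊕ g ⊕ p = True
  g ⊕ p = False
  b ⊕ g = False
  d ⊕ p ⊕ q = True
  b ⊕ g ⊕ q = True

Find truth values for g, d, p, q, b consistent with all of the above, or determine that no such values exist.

g = True, d = True, p = True, q = True, b = True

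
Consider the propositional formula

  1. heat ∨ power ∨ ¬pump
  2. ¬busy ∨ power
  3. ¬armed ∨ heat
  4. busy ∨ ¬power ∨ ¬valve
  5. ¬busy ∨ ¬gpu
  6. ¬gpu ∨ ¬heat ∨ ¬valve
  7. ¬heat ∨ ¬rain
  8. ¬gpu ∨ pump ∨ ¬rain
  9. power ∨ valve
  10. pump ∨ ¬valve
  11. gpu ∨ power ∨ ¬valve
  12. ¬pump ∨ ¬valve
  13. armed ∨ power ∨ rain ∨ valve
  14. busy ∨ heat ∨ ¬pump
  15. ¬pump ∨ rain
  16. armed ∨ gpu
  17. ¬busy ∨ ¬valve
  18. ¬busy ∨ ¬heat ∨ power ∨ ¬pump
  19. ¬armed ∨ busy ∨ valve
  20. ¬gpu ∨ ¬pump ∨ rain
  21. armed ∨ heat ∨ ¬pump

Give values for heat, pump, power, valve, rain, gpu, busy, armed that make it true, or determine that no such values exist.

Set heat = False.
  then (¬armed ∨ heat) forces armed = False.
  then (armed ∨ gpu) forces gpu = True.
  then (armed ∨ heat ∨ ¬pump) forces pump = False.
  then (¬busy ∨ ¬gpu) forces busy = False.
  then (¬gpu ∨ pump ∨ ¬rain) forces rain = False.
  then (pump ∨ ¬valve) forces valve = False.
  then (armed ∨ power ∨ rain ∨ valve) forces power = True.
All clauses satisfied.

heat = False, pump = False, power = True, valve = False, rain = False, gpu = True, busy = False, armed = False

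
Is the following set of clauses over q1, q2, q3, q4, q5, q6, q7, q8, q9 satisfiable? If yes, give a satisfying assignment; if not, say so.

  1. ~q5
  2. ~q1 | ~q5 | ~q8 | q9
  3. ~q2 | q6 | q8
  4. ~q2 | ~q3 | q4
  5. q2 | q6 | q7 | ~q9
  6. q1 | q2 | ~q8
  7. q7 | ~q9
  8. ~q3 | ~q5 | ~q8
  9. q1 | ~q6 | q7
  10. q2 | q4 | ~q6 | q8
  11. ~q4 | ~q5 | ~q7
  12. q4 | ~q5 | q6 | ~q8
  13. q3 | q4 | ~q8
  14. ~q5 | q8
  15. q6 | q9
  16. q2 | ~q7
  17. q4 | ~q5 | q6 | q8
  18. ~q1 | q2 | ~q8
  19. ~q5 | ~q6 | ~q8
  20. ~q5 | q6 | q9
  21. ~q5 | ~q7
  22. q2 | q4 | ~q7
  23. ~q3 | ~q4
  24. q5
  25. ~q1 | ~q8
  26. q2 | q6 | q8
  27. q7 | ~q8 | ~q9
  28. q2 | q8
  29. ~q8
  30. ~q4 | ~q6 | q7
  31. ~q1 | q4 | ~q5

Case q5 = True:
  Clause (~q5) is falsified — contradiction.
Case q5 = False:
  Clause (q5) is falsified — contradiction.
Both cases fail, so the formula is unsatisfiable.

UNSATISFIABLE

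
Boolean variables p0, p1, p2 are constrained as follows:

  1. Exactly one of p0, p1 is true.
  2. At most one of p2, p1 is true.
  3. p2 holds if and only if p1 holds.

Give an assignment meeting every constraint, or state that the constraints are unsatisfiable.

p0: True, p1: False, p2: False

  (1) {p0, p1}: 1 true — exactly one ✓
  (2) {p2, p1}: 0 true — at most one ✓
  (3) p2=F, p1=F — same ✓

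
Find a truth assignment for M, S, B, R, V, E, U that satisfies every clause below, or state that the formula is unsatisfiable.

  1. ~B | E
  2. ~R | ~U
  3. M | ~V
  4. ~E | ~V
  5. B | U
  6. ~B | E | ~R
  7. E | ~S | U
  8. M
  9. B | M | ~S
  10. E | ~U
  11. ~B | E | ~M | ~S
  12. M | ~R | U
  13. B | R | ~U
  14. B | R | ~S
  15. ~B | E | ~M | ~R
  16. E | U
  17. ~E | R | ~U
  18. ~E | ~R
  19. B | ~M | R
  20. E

M=T; S=F; B=T; R=F; V=F; E=T; U=F

Unit clause (M) forces M = True.
Unit clause (E) forces E = True.
In (~E | ~V) only ~V is left, so V = False.
In (~E | ~R) only ~R is left, so R = False.
In (B | ~M | R) only B is left, so B = True.
In (~E | R | ~U) only ~U is left, so U = False.
Set S = False.
All clauses satisfied.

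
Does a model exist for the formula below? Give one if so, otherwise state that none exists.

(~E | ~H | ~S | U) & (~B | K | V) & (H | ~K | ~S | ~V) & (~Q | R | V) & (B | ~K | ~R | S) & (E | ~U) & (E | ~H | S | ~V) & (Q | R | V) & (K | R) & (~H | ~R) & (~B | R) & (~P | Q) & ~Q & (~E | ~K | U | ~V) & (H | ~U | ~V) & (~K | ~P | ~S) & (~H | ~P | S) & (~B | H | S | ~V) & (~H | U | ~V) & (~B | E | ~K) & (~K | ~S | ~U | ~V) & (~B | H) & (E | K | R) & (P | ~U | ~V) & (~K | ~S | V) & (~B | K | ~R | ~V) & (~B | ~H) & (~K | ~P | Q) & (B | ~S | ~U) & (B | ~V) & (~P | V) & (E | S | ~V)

Unit clause (~Q) forces Q = False.
In (~P | Q) only ~P is left, so P = False.
Set K = False.
  then (K | R) forces R = True.
  then (~H | ~R) forces H = False.
  then (~B | H) forces B = False.
  then (B | ~V) forces V = False.
Set U = False.
Set E = True.
Set S = False.
All clauses satisfied.

K = False; P = False; V = False; U = False; Q = False; E = True; B = False; S = False; H = False; R = True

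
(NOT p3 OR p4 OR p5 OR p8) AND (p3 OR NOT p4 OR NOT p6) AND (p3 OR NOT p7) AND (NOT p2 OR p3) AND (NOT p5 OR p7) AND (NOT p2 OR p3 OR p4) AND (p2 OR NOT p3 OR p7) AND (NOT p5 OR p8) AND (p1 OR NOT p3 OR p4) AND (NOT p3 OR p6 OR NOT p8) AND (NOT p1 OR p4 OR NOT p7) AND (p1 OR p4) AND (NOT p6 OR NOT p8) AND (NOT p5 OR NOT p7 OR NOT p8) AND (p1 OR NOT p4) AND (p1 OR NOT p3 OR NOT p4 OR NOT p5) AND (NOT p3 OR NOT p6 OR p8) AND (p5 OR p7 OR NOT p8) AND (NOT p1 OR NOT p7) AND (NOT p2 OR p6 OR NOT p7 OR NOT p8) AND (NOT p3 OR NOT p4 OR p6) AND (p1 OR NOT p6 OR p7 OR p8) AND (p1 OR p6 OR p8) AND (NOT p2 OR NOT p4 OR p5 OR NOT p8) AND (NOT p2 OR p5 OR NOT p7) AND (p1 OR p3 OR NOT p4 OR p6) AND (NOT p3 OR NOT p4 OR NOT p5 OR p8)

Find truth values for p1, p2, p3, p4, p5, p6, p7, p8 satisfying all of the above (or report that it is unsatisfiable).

p1 = True, p2 = False, p3 = False, p4 = True, p5 = False, p6 = False, p7 = False, p8 = False

Try p1 = False:
  (p1 OR p4) forces p4 = True.
  clause (p1 OR NOT p4) is falsified — backtrack.
So p1 = True.
  then (NOT p1 OR NOT p7) forces p7 = False.
  then (NOT p5 OR p7) forces p5 = False.
  then (p5 OR p7 OR NOT p8) forces p8 = False.
Set p2 = False.
  then (p2 OR NOT p3 OR p7) forces p3 = False.
Set p4 = True.
  then (p3 OR NOT p4 OR NOT p6) forces p6 = False.
All clauses satisfied.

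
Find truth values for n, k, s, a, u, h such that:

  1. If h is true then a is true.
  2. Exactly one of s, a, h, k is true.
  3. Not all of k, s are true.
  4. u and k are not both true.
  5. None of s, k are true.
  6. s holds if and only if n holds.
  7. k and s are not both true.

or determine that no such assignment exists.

n = False, k = False, s = False, a = True, u = True, h = False

  (1) h=F ⇒ a: vacuous ✓
  (2) {s, a, h, k}: 1 true — exactly one ✓
  (3) {k, s}: 0/2 true — not all ✓
  (4) u=T, k=F — not both ✓
  (5) {s, k}: 0 true — none ✓
  (6) s=F, n=F — same ✓
  (7) k=F, s=F — not both ✓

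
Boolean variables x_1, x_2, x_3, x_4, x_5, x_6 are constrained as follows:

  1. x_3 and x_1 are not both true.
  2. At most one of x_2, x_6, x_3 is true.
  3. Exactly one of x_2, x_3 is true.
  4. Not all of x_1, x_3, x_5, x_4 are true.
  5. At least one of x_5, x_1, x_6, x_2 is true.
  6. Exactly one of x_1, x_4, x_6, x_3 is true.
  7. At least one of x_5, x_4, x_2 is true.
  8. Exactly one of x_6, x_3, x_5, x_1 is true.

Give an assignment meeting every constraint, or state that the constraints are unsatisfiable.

x_1=T, x_2=T, x_3=F, x_4=F, x_5=F, x_6=F

  (1) x_3=F, x_1=T — not both ✓
  (2) {x_2, x_6, x_3}: 1 true — at most one ✓
  (3) {x_2, x_3}: 1 true — exactly one ✓
  (4) {x_1, x_3, x_5, x_4}: 1/4 true — not all ✓
  (5) {x_5, x_1, x_6, x_2}: 2 true — at least one ✓
  (6) {x_1, x_4, x_6, x_3}: 1 true — exactly one ✓
  (7) {x_5, x_4, x_2}: 1 true — at least one ✓
  (8) {x_6, x_3, x_5, x_1}: 1 true — exactly one ✓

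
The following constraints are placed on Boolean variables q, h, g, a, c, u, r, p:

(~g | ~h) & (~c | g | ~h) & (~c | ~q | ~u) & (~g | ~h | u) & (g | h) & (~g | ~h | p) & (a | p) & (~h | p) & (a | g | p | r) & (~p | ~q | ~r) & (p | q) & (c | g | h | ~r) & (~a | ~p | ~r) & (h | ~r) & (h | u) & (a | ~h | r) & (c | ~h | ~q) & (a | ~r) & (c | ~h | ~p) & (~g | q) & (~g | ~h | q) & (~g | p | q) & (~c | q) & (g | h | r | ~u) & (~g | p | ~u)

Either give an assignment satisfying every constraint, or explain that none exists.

q = True, h = False, g = True, a = False, c = False, u = True, r = False, p = True

Try q = False:
  (p | q) forces p = True.
  (~g | q) forces g = False.
  (g | h) forces h = True.
  (~c | g | ~h) forces c = False.
  clause (c | ~h | ~p) is falsified — backtrack.
So q = True.
Set h = False.
  then (g | h) forces g = True.
  then (h | ~r) forces r = False.
  then (h | u) forces u = True.
  then (~g | p | ~u) forces p = True.
  then (~c | ~q | ~u) forces c = False.
Set a = False.
All clauses satisfied.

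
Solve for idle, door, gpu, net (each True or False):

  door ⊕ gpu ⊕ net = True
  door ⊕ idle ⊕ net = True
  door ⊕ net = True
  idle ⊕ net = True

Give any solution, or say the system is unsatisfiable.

idle = False; door = False; gpu = False; net = True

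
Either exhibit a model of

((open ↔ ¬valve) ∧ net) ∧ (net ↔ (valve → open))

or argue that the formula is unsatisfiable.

net: True, open: True, valve: False

  (open ↔ ¬valve) ∧ net = True
    open ↔ ¬valve = True
      ¬valve = True
  net ↔ (valve → open) = True
    valve → open = True
Both conjuncts True, so the formula holds.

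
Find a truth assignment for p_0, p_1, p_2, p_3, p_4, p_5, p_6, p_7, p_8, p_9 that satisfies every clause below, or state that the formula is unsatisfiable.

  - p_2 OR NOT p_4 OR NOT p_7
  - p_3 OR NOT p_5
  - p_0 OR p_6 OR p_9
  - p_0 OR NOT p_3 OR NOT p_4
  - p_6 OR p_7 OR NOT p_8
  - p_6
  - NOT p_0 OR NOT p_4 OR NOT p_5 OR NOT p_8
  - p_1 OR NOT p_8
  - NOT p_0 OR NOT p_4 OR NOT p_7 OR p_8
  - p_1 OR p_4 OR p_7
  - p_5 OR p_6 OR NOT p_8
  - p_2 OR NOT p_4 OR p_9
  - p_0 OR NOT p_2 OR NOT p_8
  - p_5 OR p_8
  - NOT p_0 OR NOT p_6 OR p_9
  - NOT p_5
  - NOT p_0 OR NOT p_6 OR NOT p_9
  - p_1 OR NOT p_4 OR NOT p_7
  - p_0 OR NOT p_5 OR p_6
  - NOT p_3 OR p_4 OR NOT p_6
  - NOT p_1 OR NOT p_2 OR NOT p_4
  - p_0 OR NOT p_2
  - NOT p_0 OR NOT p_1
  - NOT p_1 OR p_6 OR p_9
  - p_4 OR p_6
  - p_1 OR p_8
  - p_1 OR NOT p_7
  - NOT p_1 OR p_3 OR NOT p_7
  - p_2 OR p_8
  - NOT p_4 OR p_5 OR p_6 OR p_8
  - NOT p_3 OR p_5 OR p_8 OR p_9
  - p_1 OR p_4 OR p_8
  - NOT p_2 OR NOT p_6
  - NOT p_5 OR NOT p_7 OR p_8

Unit clause (p_6) forces p_6 = True.
Unit clause (NOT p_5) forces p_5 = False.
In (NOT p_2 OR NOT p_6) only NOT p_2 is left, so p_2 = False.
In (p_5 OR p_8) only p_8 is left, so p_8 = True.
In (p_1 OR NOT p_8) only p_1 is left, so p_1 = True.
In (NOT p_0 OR NOT p_1) only NOT p_0 is left, so p_0 = False.
Try p_3 = True:
  (p_0 OR NOT p_3 OR NOT p_4) forces p_4 = False.
  clause (NOT p_3 OR p_4 OR NOT p_6) is falsified — backtrack.
So p_3 = False.
  then (NOT p_1 OR p_3 OR NOT p_7) forces p_7 = False.
Set p_4 = False.
Set p_9 = False.
All clauses satisfied.

p_0 = False, p_1 = True, p_2 = False, p_3 = False, p_4 = False, p_5 = False, p_6 = True, p_7 = False, p_8 = True, p_9 = False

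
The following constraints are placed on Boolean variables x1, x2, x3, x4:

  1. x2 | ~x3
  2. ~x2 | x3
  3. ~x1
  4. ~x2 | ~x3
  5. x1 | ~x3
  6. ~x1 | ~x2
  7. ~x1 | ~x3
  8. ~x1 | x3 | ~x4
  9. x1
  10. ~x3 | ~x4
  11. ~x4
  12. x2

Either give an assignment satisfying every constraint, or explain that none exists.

Case x1 = True:
  Clause (~x1) is falsified — contradiction.
Case x1 = False:
  Clause (x1) is falsified — contradiction.
Both cases fail, so the formula is unsatisfiable.

Unsatisfiable — no assignment works.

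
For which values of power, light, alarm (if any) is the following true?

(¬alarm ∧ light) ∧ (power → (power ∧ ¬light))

power=F; light=T; alarm=F

  ¬alarm ∧ light = True
    ¬alarm = True
  power → (power ∧ ¬light) = True
    power ∧ ¬light = False
      ¬light = False
Both conjuncts True, so the formula holds.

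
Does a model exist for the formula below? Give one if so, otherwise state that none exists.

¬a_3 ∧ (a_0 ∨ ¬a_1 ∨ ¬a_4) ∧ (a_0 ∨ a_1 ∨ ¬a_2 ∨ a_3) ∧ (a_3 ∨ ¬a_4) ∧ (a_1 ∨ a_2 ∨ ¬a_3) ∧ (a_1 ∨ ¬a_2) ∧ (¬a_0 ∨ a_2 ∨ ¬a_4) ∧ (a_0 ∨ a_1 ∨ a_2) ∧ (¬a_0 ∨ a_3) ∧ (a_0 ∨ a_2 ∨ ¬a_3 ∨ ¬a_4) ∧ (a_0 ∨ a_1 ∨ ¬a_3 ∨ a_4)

a_0 = False, a_1 = True, a_2 = True, a_3 = False, a_4 = False

Unit clause (¬a_3) forces a_3 = False.
In (a_3 ∨ ¬a_4) only ¬a_4 is left, so a_4 = False.
In (¬a_0 ∨ a_3) only ¬a_0 is left, so a_0 = False.
Try a_1 = False:
  (a_0 ∨ a_1 ∨ ¬a_2 ∨ a_3) forces a_2 = False.
  clause (a_0 ∨ a_1 ∨ a_2) is falsified — backtrack.
So a_1 = True.
Set a_2 = True.
All clauses satisfied.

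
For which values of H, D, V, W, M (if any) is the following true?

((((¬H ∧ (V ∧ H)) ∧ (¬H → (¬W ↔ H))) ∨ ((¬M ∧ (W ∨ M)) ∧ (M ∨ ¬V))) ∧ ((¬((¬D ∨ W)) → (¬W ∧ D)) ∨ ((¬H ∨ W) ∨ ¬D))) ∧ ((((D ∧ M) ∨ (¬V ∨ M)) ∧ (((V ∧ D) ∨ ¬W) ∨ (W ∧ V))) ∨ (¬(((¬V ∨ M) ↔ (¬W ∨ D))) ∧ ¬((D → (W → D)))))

The formula is unsatisfiable.

Case W = True: the formula simplifies to (((¬H ∧ (V ∧ H)) ∧ (¬H → ¬H)) ∨ (¬M ∧ (M ∨ ¬V))) ∧ ((((D ∧ M) ∨ (¬V ∨ M)) ∧ ((V ∧ D) ∨ V)) ∨ (¬(((¬V ∨ M) ↔ D)) ∧ ¬((D → D)))).
  V = True: simplifies to (((¬H ∧ H) ∧ (¬H → ¬H)) ∨ (¬M ∧ M)) ∧ (((D ∧ M) ∨ M) ∨ (¬((M ↔ D)) ∧ ¬((D → D)))).
    M = True: simplifies to (¬H ∧ H) ∧ (¬H → ¬H).
      H = True: the conjunct ¬H is False.
      H = False: the conjunct H is False.
    M = False: simplifies to ((¬H ∧ H) ∧ (¬H → ¬H)) ∧ (¬(¬D) ∧ ¬((D → D))).
      H = True: the conjunct ¬H is False.
      H = False: the conjunct H is False.
  V = False: simplifies to ¬M ∧ (¬D ∧ ¬((D → D))).
    D = True: the conjunct ¬D is False.
    D = False: the conjunct ¬((D → D)) becomes ¬((False → False)) = False.
Case W = False: the formula simplifies to ((((¬H ∧ (V ∧ H)) ∧ (¬H → H)) ∨ ((¬M ∧ M) ∧ (M ∨ ¬V))) ∧ ((¬(¬D) → D) ∨ (¬H ∨ ¬D))) ∧ ((D ∧ M) ∨ (¬V ∨ M)).
  H = True: simplifies to (((¬M ∧ M) ∧ (M ∨ ¬V)) ∧ ((¬(¬D) → D) ∨ ¬D)) ∧ ((D ∧ M) ∨ (¬V ∨ M)).
    M = True: the conjunct ¬M is False.
    M = False: the conjunct M is False.
  H = False: simplifies to ((¬M ∧ M) ∧ (M ∨ ¬V)) ∧ ((D ∧ M) ∨ (¬V ∨ M)).
    M = True: the conjunct ¬M is False.
    M = False: the conjunct M is False.
Both cases fail — unsatisfiable.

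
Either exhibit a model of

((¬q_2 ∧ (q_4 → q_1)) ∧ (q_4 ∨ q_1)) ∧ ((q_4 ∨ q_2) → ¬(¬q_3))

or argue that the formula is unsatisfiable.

q_1 = True, q_2 = False, q_3 = True, q_4 = False

  (¬q_2 ∧ (q_4 → q_1)) ∧ (q_4 ∨ q_1) = True
    ¬q_2 ∧ (q_4 → q_1) = True
      ¬q_2 = True
      q_4 → q_1 = True
    q_4 ∨ q_1 = True
  (q_4 ∨ q_2) → ¬(¬q_3) = True
    q_4 ∨ q_2 = False
    ¬(¬q_3) = True
      ¬q_3 = False
Both conjuncts True, so the formula holds.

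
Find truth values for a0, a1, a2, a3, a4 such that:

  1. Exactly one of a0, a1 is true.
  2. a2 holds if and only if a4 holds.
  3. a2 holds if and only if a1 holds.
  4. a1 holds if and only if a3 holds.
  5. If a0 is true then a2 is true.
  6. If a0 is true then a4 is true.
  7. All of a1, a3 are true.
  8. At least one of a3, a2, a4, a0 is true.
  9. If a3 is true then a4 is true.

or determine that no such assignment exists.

a0: False, a1: True, a2: True, a3: True, a4: True

  (1) {a0, a1}: 1 true — exactly one ✓
  (2) a2=T, a4=T — same ✓
  (3) a2=T, a1=T — same ✓
  (4) a1=T, a3=T — same ✓
  (5) a0=F ⇒ a2: vacuous ✓
  (6) a0=F ⇒ a4: vacuous ✓
  (7) {a1, a3}: all 2 true ✓
  (8) {a3, a2, a4, a0}: 3 true — at least one ✓
  (9) a3=T ⇒ a4: T ✓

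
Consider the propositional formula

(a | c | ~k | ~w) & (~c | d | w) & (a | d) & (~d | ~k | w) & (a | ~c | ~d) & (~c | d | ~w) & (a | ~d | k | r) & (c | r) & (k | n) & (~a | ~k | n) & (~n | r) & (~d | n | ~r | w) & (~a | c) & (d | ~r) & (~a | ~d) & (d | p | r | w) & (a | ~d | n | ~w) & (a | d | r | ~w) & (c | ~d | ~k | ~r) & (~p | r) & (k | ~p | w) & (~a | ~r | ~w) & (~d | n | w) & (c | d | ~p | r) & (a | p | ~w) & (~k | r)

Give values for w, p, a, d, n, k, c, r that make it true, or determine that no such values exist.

w=T, p=T, a=F, d=T, n=T, k=F, c=F, r=T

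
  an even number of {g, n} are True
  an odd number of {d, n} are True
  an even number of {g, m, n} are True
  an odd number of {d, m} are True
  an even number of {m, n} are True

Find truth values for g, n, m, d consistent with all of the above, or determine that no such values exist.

g=F, n=F, m=F, d=T

{g, n}: 0 true → even ✓
{d, n}: 1 true → odd ✓
{g, m, n}: 0 true → even ✓
{d, m}: 1 true → odd ✓
{m, n}: 0 true → even ✓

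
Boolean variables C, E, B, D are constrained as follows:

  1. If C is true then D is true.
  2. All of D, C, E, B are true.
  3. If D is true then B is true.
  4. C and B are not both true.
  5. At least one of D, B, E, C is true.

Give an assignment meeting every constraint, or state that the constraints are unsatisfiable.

The formula is unsatisfiable.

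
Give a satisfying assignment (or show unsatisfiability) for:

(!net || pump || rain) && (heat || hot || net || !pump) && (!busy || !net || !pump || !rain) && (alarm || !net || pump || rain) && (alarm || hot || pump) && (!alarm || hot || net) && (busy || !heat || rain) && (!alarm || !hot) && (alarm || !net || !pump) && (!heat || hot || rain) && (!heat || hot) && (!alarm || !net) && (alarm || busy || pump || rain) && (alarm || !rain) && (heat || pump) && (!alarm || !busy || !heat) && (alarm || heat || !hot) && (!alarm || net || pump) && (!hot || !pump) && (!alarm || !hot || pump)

busy = True, rain = False, pump = False, heat = True, hot = True, alarm = False, net = False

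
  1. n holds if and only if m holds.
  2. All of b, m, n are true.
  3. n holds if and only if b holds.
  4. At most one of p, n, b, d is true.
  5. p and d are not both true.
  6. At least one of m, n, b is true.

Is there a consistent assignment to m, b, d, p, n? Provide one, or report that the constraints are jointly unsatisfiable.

Unsatisfiable — no assignment works.

Case m = True:
  (1) with m=T forces n = True.
  (2) forces b = True.
  Constraint (4) is violated (n=T, b=T) — contradiction.
Case m = False:
  Constraint (2) is violated (m=F) — contradiction.
Both cases fail — unsatisfiable.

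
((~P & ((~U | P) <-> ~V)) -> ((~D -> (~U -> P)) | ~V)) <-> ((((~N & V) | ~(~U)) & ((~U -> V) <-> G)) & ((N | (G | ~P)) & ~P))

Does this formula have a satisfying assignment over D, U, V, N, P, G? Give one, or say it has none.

D: False, U: True, V: True, N: False, P: False, G: True

  ((~P & ((~U | P) <-> ~V)) -> ((~D -> (~U -> P)) | ~V)) <-> ((((~N & V) | ~(~U)) & ((~U -> V) <-> G)) & ((N | (G | ~P)) & ~P)) = True
    (~P & ((~U | P) <-> ~V)) -> ((~D -> (~U -> P)) | ~V) = True
      ~P & ((~U | P) <-> ~V) = True
        ~P = True
        (~U | P) <-> ~V = True
          ~U | P = False
            ~U = False
          ~V = False
      (~D -> (~U -> P)) | ~V = True
        ~D -> (~U -> P) = True
          ~D = True
          ~U -> P = True
            ~U = False
        ~V = False
    (((~N & V) | ~(~U)) & ((~U -> V) <-> G)) & ((N | (G | ~P)) & ~P) = True
      ((~N & V) | ~(~U)) & ((~U -> V) <-> G) = True
        (~N & V) | ~(~U) = True
          ~N & V = True
            ~N = True
          ~(~U) = True
            ~U = False
        (~U -> V) <-> G = True
          ~U -> V = True
            ~U = False
      (N | (G | ~P)) & ~P = True
        N | (G | ~P) = True
          G | ~P = True
            ~P = True
        ~P = True
The formula evaluates to True.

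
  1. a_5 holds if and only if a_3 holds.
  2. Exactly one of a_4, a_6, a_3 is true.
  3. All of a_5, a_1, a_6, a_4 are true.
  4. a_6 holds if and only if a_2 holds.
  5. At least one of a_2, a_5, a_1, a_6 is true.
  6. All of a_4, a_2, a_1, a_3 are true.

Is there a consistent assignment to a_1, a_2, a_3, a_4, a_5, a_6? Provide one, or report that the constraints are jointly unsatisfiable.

Case a_4 = True:
  (2) with a_4=T forces a_6 = False.
  Constraint (3) is violated (a_6=F) — contradiction.
Case a_4 = False:
  Constraint (3) is violated (a_4=F) — contradiction.
Both cases fail — unsatisfiable.

No satisfying assignment exists.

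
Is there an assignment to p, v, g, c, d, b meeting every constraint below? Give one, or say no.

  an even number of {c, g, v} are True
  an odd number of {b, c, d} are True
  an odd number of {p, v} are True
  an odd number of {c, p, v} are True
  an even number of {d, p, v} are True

p: False; v: True; g: True; c: False; d: True; b: False

{c, g, v}: 2 true → even ✓
{b, c, d}: 1 true → odd ✓
{p, v}: 1 true → odd ✓
{c, p, v}: 1 true → odd ✓
{d, p, v}: 2 true → even ✓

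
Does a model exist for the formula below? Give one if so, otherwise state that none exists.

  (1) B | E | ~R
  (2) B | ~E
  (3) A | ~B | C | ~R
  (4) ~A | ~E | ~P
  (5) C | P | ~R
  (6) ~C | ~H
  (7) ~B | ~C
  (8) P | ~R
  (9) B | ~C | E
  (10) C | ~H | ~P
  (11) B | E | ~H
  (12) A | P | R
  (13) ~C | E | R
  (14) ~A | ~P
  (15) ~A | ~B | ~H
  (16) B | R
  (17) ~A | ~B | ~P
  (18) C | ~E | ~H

Set A = True.
  then (~A | ~P) forces P = False.
  then (P | ~R) forces R = False.
  then (B | R) forces B = True.
  then (~B | ~C) forces C = False.
  then (~A | ~B | ~H) forces H = False.
Set E = False.
All clauses satisfied.

A: True; C: False; R: False; B: True; P: False; E: False; H: False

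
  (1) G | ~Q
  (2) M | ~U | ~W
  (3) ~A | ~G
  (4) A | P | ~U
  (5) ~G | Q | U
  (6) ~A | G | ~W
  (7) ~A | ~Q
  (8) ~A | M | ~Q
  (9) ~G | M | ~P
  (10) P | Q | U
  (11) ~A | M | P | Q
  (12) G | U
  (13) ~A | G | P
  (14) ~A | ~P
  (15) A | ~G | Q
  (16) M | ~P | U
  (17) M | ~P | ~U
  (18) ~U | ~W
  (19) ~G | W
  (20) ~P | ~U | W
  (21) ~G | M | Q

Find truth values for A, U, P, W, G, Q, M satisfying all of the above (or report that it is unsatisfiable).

A = False, U = False, P = False, W = True, G = True, Q = True, M = True

Set A = False.
Try U = True:
  (A | P | ~U) forces P = True.
  (M | ~P | ~U) forces M = True.
  (~U | ~W) forces W = False.
  clause (~P | ~U | W) is falsified — backtrack.
So U = False.
  then (G | U) forces G = True.
  then (A | ~G | Q) forces Q = True.
  then (~G | W) forces W = True.
Set P = False.
Set M = True.
All clauses satisfied.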